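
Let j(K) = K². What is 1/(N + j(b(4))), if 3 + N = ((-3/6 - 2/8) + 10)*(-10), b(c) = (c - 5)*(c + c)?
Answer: -2/63 ≈ -0.031746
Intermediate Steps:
b(c) = 2*c*(-5 + c) (b(c) = (-5 + c)*(2*c) = 2*c*(-5 + c))
N = -191/2 (N = -3 + ((-3/6 - 2/8) + 10)*(-10) = -3 + ((-3*⅙ - 2*⅛) + 10)*(-10) = -3 + ((-½ - ¼) + 10)*(-10) = -3 + (-¾ + 10)*(-10) = -3 + (37/4)*(-10) = -3 - 185/2 = -191/2 ≈ -95.500)
1/(N + j(b(4))) = 1/(-191/2 + (2*4*(-5 + 4))²) = 1/(-191/2 + (2*4*(-1))²) = 1/(-191/2 + (-8)²) = 1/(-191/2 + 64) = 1/(-63/2) = -2/63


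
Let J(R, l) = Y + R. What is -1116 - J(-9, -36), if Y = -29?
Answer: -1078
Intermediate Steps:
J(R, l) = -29 + R
-1116 - J(-9, -36) = -1116 - (-29 - 9) = -1116 - 1*(-38) = -1116 + 38 = -1078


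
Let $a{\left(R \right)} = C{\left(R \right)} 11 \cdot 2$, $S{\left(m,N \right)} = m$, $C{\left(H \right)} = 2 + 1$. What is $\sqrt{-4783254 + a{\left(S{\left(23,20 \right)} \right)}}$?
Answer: $2 i \sqrt{1195797} \approx 2187.1 i$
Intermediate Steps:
$C{\left(H \right)} = 3$
$a{\left(R \right)} = 66$ ($a{\left(R \right)} = 3 \cdot 11 \cdot 2 = 3 \cdot 22 = 66$)
$\sqrt{-4783254 + a{\left(S{\left(23,20 \right)} \right)}} = \sqrt{-4783254 + 66} = \sqrt{-4783188} = 2 i \sqrt{1195797}$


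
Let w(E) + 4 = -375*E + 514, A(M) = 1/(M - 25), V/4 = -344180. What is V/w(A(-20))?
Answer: -826032/311 ≈ -2656.1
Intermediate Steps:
V = -1376720 (V = 4*(-344180) = -1376720)
A(M) = 1/(-25 + M)
w(E) = 510 - 375*E (w(E) = -4 + (-375*E + 514) = -4 + (514 - 375*E) = 510 - 375*E)
V/w(A(-20)) = -1376720/(510 - 375/(-25 - 20)) = -1376720/(510 - 375/(-45)) = -1376720/(510 - 375*(-1/45)) = -1376720/(510 + 25/3) = -1376720/1555/3 = -1376720*3/1555 = -826032/311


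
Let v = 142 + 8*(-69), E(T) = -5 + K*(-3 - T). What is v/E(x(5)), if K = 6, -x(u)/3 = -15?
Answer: 410/293 ≈ 1.3993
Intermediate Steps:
x(u) = 45 (x(u) = -3*(-15) = 45)
E(T) = -23 - 6*T (E(T) = -5 + 6*(-3 - T) = -5 + (-18 - 6*T) = -23 - 6*T)
v = -410 (v = 142 - 552 = -410)
v/E(x(5)) = -410/(-23 - 6*45) = -410/(-23 - 270) = -410/(-293) = -410*(-1/293) = 410/293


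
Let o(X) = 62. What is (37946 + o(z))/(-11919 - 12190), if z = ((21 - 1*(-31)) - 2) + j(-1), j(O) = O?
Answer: -38008/24109 ≈ -1.5765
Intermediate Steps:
z = 49 (z = ((21 - 1*(-31)) - 2) - 1 = ((21 + 31) - 2) - 1 = (52 - 2) - 1 = 50 - 1 = 49)
(37946 + o(z))/(-11919 - 12190) = (37946 + 62)/(-11919 - 12190) = 38008/(-24109) = 38008*(-1/24109) = -38008/24109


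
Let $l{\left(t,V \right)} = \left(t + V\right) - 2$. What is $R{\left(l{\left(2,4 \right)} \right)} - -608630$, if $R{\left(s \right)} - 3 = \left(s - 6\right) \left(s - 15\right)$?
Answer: $608655$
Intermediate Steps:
$l{\left(t,V \right)} = -2 + V + t$ ($l{\left(t,V \right)} = \left(V + t\right) - 2 = -2 + V + t$)
$R{\left(s \right)} = 3 + \left(-15 + s\right) \left(-6 + s\right)$ ($R{\left(s \right)} = 3 + \left(s - 6\right) \left(s - 15\right) = 3 + \left(-6 + s\right) \left(-15 + s\right) = 3 + \left(-15 + s\right) \left(-6 + s\right)$)
$R{\left(l{\left(2,4 \right)} \right)} - -608630 = \left(93 + \left(-2 + 4 + 2\right)^{2} - 21 \left(-2 + 4 + 2\right)\right) - -608630 = \left(93 + 4^{2} - 84\right) + 608630 = \left(93 + 16 - 84\right) + 608630 = 25 + 608630 = 608655$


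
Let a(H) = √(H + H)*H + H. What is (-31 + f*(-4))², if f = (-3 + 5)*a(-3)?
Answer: (7 - 24*I*√6)² ≈ -3407.0 - 823.03*I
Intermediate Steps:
a(H) = H + √2*H^(3/2) (a(H) = √(2*H)*H + H = (√2*√H)*H + H = √2*H^(3/2) + H = H + √2*H^(3/2))
f = -6 - 6*I*√6 (f = (-3 + 5)*(-3 + √2*(-3)^(3/2)) = 2*(-3 + √2*(-3*I*√3)) = 2*(-3 - 3*I*√6) = -6 - 6*I*√6 ≈ -6.0 - 14.697*I)
(-31 + f*(-4))² = (-31 + (-6 - 6*I*√6)*(-4))² = (-31 + (24 + 24*I*√6))² = (-7 + 24*I*√6)²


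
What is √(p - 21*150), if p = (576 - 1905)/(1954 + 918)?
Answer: I*√6496556622/1436 ≈ 56.129*I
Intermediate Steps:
p = -1329/2872 ≈ -0.46274
√(p - 21*150) = √(-1329/2872 - 21*150) = √(-1329/2872 - 3150) = √(-9048129/2872) = I*√6496556622/1436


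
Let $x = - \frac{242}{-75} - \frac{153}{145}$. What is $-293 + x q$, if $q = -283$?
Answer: $- \frac{1973884}{2175} \approx -907.53$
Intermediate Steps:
$x = \frac{4723}{2175}$ ($x = \left(-242\right) \left(- \frac{1}{75}\right) - \frac{153}{145} = \frac{242}{75} - \frac{153}{145} = \frac{4723}{2175} \approx 2.1715$)
$-293 + x q = -293 + \frac{4723}{2175} \left(-283\right) = -293 - \frac{1336609}{2175} = - \frac{1973884}{2175}$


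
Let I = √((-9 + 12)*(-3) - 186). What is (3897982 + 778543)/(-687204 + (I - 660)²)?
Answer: 4676525*I/(3*(-83933*I + 440*√195)) ≈ -18.473 + 1.3523*I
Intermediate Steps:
I = I*√195 (I = √(3*(-3) - 186) = √(-9 - 186) = √(-195) = I*√195 ≈ 13.964*I)
(3897982 + 778543)/(-687204 + (I - 660)²) = (3897982 + 778543)/(-687204 + (I*√195 - 660)²) = 4676525/(-687204 + (-660 + I*√195)²)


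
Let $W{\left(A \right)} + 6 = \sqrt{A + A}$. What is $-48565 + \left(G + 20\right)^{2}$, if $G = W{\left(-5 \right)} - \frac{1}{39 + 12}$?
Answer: $- \frac{125835206}{2601} + \frac{1426 i \sqrt{10}}{51} \approx -48380.0 + 88.42 i$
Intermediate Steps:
$W{\left(A \right)} = -6 + \sqrt{2} \sqrt{A}$ ($W{\left(A \right)} = -6 + \sqrt{A + A} = -6 + \sqrt{2 A} = -6 + \sqrt{2} \sqrt{A}$)
$G = - \frac{307}{51} + i \sqrt{10}$ ($G = \left(-6 + \sqrt{2} \sqrt{-5}\right) - \frac{1}{39 + 12} = \left(-6 + \sqrt{2} i \sqrt{5}\right) - \frac{1}{51} = \left(-6 + i \sqrt{10}\right) - \frac{1}{51} = - \frac{307}{51} + i \sqrt{10} \approx -6.0196 + 3.1623 i$)
$-48565 + \left(G + 20\right)^{2} = -48565 + \left(\left(- \frac{307}{51} + i \sqrt{10}\right) + 20\right)^{2} = -48565 + \left(\frac{713}{51} + i \sqrt{10}\right)^{2}$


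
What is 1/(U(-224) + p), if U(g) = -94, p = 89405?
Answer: 1/89311 ≈ 1.1197e-5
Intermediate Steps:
1/(U(-224) + p) = 1/(-94 + 89405) = 1/89311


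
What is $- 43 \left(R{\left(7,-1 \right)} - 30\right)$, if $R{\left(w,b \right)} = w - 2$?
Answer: $1075$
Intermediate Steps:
$R{\left(w,b \right)} = -2 + w$
$- 43 \left(R{\left(7,-1 \right)} - 30\right) = - 43 \left(\left(-2 + 7\right) - 30\right) = - 43 \left(5 - 30\right) = \left(-43\right) \left(-25\right) = 1075$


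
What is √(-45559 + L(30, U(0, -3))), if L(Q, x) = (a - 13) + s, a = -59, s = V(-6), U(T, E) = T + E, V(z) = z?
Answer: I*√45637 ≈ 213.63*I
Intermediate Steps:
U(T, E) = E + T
s = -6
L(Q, x) = -78 (L(Q, x) = (-59 - 13) - 6 = -72 - 6 = -78)
√(-45559 + L(30, U(0, -3))) = √(-45559 - 78) = √(-45637) = I*√45637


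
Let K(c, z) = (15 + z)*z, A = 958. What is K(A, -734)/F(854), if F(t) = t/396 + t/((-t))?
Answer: 104493708/229 ≈ 4.5630e+5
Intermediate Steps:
K(c, z) = z*(15 + z)
F(t) = -1 + t/396 (F(t) = t*(1/396) + t*(-1/t) = t/396 - 1 = -1 + t/396)
K(A, -734)/F(854) = (-734*(15 - 734))/(-1 + (1/396)*854) = (-734*(-719))/(-1 + 427/198) = 527746/(229/198) = 527746*(198/229) = 104493708/229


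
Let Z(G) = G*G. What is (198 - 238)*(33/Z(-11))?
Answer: -120/11 ≈ -10.909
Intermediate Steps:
Z(G) = G**2
(198 - 238)*(33/Z(-11)) = (198 - 238)*(33/((-11)**2)) = -1320/121 = -40*3/11 = -120/11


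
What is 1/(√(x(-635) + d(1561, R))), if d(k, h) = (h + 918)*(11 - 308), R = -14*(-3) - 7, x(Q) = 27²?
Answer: -I*√7842/47052 ≈ -0.0018821*I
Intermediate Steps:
x(Q) = 729
R = 35 (R = 42 - 7 = 35)
d(k, h) = -272646 - 297*h (d(k, h) = (918 + h)*(-297) = -272646 - 297*h)
1/(√(x(-635) + d(1561, R))) = 1/(√(729 + (-272646 - 297*35))) = 1/(√(729 + (-272646 - 10395))) = 1/(√(729 - 283041)) = 1/(√(-282312)) = 1/(6*I*√7842) = -I*√7842/47052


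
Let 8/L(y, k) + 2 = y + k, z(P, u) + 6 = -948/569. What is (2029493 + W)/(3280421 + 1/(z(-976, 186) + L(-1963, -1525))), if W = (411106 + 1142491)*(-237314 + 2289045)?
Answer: 24270012719807299400/24977012966781 ≈ 9.7169e+5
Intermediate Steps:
z(P, u) = -4362/569 (z(P, u) = -6 - 948/569 = -4362/569)
L(y, k) = 8/(-2 + k + y) (L(y, k) = 8/(-2 + (y + k)) = 8/(-2 + (k + y)) = 8/(-2 + k + y))
W = 3187563126407 (W = 1553597*2051731 = 3187563126407)
(2029493 + W)/(3280421 + 1/(z(-976, 186) + L(-1963, -1525))) = (2029493 + 3187563126407)/(3280421 + 1/(-4362/569 + 8/(-2 - 1525 - 1963))) = 3187565155900/(3280421 + 1/(-4362/569 + 8/(-3490))) = 3187565155900/(3280421 + 1/(-4362/569 + 8*(-1/3490))) = 3187565155900/(3280421 + 1/(-4362/569 - 4/1745)) = 3187565155900/(3280421 + 1/(-7613966/992905)) = 3187565155900/(3280421 - 992905/7613966) = 3187565155900/(24977012966781/7613966) = 3187565155900*(7613966/24977012966781) = 24270012719807299400/24977012966781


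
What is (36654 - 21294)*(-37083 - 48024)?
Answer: -1307243520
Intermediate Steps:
(36654 - 21294)*(-37083 - 48024) = 15360*(-85107) = -1307243520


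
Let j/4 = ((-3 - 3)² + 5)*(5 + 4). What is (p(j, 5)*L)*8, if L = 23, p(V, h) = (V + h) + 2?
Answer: 272872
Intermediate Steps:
j = 1476 (j = 4*(((-3 - 3)² + 5)*(5 + 4)) = 4*(((-6)² + 5)*9) = 4*((36 + 5)*9) = 4*(41*9) = 4*369 = 1476)
p(V, h) = 2 + V + h
(p(j, 5)*L)*8 = ((2 + 1476 + 5)*23)*8 = (1483*23)*8 = 34109*8 = 272872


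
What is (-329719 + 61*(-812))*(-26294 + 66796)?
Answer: -15360424002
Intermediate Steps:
(-329719 + 61*(-812))*(-26294 + 66796) = (-329719 - 49532)*40502 = -379251*40502 = -15360424002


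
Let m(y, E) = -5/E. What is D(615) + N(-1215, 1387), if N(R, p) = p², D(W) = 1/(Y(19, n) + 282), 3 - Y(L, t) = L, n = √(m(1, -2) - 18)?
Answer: 511722555/266 ≈ 1.9238e+6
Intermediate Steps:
n = I*√62/2 (n = √(-5/(-2) - 18) = √(-5*(-½) - 18) = √(5/2 - 18) = √(-31/2) = I*√62/2 ≈ 3.937*I)
Y(L, t) = 3 - L
D(W) = 1/266 (D(W) = 1/((3 - 1*19) + 282) = 1/((3 - 19) + 282) = 1/(-16 + 282) = 1/266)
D(615) + N(-1215, 1387) = 1/266 + 1387² = 1/266 + 1923769 = 511722555/266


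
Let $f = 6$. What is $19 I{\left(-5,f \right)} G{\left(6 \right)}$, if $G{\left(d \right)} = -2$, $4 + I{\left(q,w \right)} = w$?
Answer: $-76$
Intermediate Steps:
$I{\left(q,w \right)} = -4 + w$
$19 I{\left(-5,f \right)} G{\left(6 \right)} = 19 \left(-4 + 6\right) \left(-2\right) = 19 \cdot 2 \left(-2\right) = 38 \left(-2\right) = -76$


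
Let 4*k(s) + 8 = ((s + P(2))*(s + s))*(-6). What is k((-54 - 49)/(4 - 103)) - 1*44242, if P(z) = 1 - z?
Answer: -144545560/3267 ≈ -44244.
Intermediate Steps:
k(s) = -2 - 3*s*(-1 + s) (k(s) = -2 + (((s + (1 - 1*2))*(s + s))*(-6))/4 = -2 + (((s + (1 - 2))*(2*s))*(-6))/4 = -2 + (((s - 1)*(2*s))*(-6))/4 = -2 + (((-1 + s)*(2*s))*(-6))/4 = -2 + ((2*s*(-1 + s))*(-6))/4 = -2 + (-12*s*(-1 + s))/4 = -2 - 3*s*(-1 + s))
k((-54 - 49)/(4 - 103)) - 1*44242 = (-2 - 3*(-54 - 49)²/(4 - 103)² + 3*((-54 - 49)/(4 - 103))) - 1*44242 = (-2 - 3*(-103/(-99))² + 3*(-103/(-99))) - 44242 = (-2 - 3*(-103*(-1/99))² + 3*(-103*(-1/99))) - 44242 = (-2 - 3*(103/99)² + 3*(103/99)) - 44242 = (-2 - 3*10609/9801 + 103/33) - 44242 = (-2 - 10609/3267 + 103/33) - 44242 = -6946/3267 - 44242 = -144545560/3267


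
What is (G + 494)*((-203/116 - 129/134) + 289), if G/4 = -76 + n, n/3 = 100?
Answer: 53323875/134 ≈ 3.9794e+5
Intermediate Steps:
n = 300 (n = 3*100 = 300)
G = 896 (G = 4*(-76 + 300) = 4*224 = 896)
(G + 494)*((-203/116 - 129/134) + 289) = (896 + 494)*((-203/116 - 129/134) + 289) = 1390*((-203*1/116 - 129*1/134) + 289) = 1390*((-7/4 - 129/134) + 289) = 1390*(-727/268 + 289) = 1390*(76725/268) = 53323875/134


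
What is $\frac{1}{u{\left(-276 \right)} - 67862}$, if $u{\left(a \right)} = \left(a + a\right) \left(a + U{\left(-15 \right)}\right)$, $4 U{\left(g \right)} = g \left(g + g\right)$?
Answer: $\frac{1}{22390} \approx 4.4663 \cdot 10^{-5}$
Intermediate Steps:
$U{\left(g \right)} = \frac{g^{2}}{2}$ ($U{\left(g \right)} = \frac{g \left(g + g\right)}{4} = \frac{g 2 g}{4} = \frac{2 g^{2}}{4} = \frac{g^{2}}{2}$)
$u{\left(a \right)} = 2 a \left(\frac{225}{2} + a\right)$ ($u{\left(a \right)} = \left(a + a\right) \left(a + \frac{\left(-15\right)^{2}}{2}\right) = 2 a \left(a + \frac{1}{2} \cdot 225\right) = 2 a \left(a + \frac{225}{2}\right) = 2 a \left(\frac{225}{2} + a\right)$)
$\frac{1}{u{\left(-276 \right)} - 67862} = \frac{1}{- 276 \left(225 + 2 \left(-276\right)\right) - 67862} = \frac{1}{- 276 \left(225 - 552\right) - 67862} = \frac{1}{\left(-276\right) \left(-327\right) - 67862} = \frac{1}{90252 - 67862} = \frac{1}{22390}$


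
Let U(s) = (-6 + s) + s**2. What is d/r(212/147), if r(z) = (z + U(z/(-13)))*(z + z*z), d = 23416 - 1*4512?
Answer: -10969096163571/9516296969 ≈ -1152.7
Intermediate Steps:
d = 18904 (d = 23416 - 4512 = 18904)
U(s) = -6 + s + s**2
r(z) = (z + z**2)*(-6 + z**2/169 + 12*z/13) (r(z) = (z + (-6 + z/(-13) + (z/(-13))**2))*(z + z*z) = (z + (-6 + z*(-1/13) + (z*(-1/13))**2))*(z + z**2) = (z + (-6 - z/13 + (-z/13)**2))*(z + z**2) = (z + (-6 - z/13 + z**2/169))*(z + z**2) = (-6 + z**2/169 + 12*z/13)*(z + z**2) = (z + z**2)*(-6 + z**2/169 + 12*z/13))
d/r(212/147) = 18904/(((212/147)*(-1014 + (212/147)**3 - 181896/147 + 157*(212/147)**2)/169)) = 18904/(((212*(1/147))*(-1014 + (212*(1/147))**3 - 181896/147 + 157*(212*(1/147))**2)/169)) = 18904/(((1/169)*(212/147)*(-1014 + (212/147)**3 - 858*212/147 + 157*(212/147)**2))) = 18904/(((1/169)*(212/147)*(-1014 + 9528128/3176523 - 60632/49 + 157*(44944/21609)))) = 18904/(((1/169)*(212/147)*(-1014 + 9528128/3176523 - 60632/49 + 7056208/21609))) = 18904/(((1/169)*(212/147)*(-6104794282/3176523))) = 18904/(-1294216387784/78914360889) = 18904*(-78914360889/1294216387784) = -10969096163571/9516296969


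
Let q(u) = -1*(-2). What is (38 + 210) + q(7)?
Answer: 250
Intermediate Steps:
q(u) = 2
(38 + 210) + q(7) = (38 + 210) + 2 = 248 + 2 = 250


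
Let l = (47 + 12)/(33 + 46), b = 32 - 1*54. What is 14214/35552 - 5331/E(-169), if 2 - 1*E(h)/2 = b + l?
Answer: -339101523/2968592 ≈ -114.23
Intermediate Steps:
b = -22 (b = 32 - 54 = -22)
l = 59/79 ≈ 0.74684
E(h) = 3674/79 (E(h) = 4 - 2*(-22 + 59/79) = 4 - 2*(-1679/79) = 4 + 3358/79 = 3674/79)
14214/35552 - 5331/E(-169) = 14214/35552 - 5331/3674/79 = 14214*(1/35552) - 5331*79/3674 = 7107/17776 - 421149/3674 = -339101523/2968592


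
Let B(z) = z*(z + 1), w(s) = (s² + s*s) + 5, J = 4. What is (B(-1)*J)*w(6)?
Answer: 0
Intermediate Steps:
w(s) = 5 + 2*s² (w(s) = (s² + s²) + 5 = 2*s² + 5 = 5 + 2*s²)
B(z) = z*(1 + z)
(B(-1)*J)*w(6) = (-(1 - 1)*4)*(5 + 2*6²) = (-1*0*4)*(5 + 2*36) = (0*4)*(5 + 72) = 0*77 = 0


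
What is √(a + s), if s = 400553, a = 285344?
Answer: √685897 ≈ 828.19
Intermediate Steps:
√(a + s) = √(285344 + 400553) = √685897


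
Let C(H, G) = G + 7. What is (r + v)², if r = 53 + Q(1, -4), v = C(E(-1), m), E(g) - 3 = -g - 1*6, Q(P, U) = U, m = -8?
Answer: 2304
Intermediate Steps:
E(g) = -3 - g (E(g) = 3 + (-g - 1*6) = 3 + (-g - 6) = 3 + (-6 - g) = -3 - g)
C(H, G) = 7 + G
v = -1 (v = 7 - 8 = -1)
r = 49 (r = 53 - 4 = 49)
(r + v)² = (49 - 1)² = 48² = 2304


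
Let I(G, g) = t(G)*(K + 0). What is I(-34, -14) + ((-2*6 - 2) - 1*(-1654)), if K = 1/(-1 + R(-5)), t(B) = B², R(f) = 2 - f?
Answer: 5498/3 ≈ 1832.7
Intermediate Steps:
K = ⅙ (K = 1/(-1 + (2 - 1*(-5))) = 1/(-1 + (2 + 5)) = 1/(-1 + 7) = 1/6 = ⅙ ≈ 0.16667)
I(G, g) = G²/6 (I(G, g) = G²*(⅙ + 0) = G²*(⅙) = G²/6)
I(-34, -14) + ((-2*6 - 2) - 1*(-1654)) = (⅙)*(-34)² + ((-2*6 - 2) - 1*(-1654)) = (⅙)*1156 + ((-12 - 2) + 1654) = 578/3 + (-14 + 1654) = 578/3 + 1640 = 5498/3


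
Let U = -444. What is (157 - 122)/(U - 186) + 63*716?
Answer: 811943/18 ≈ 45108.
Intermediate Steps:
(157 - 122)/(U - 186) + 63*716 = (157 - 122)/(-444 - 186) + 63*716 = 35/(-630) + 45108 = 35*(-1/630) + 45108 = -1/18 + 45108 = 811943/18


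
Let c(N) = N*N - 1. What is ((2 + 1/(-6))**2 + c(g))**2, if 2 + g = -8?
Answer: 13579225/1296 ≈ 10478.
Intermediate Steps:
g = -10 (g = -2 - 8 = -10)
c(N) = -1 + N**2 (c(N) = N**2 - 1 = -1 + N**2)
((2 + 1/(-6))**2 + c(g))**2 = ((2 + 1/(-6))**2 + (-1 + (-10)**2))**2 = ((2 - 1/6)**2 + (-1 + 100))**2 = ((11/6)**2 + 99)**2 = (121/36 + 99)**2 = (3685/36)**2 = 13579225/1296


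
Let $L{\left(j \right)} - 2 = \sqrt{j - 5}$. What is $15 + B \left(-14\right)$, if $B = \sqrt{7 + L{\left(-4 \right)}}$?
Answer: $15 - 14 \sqrt{9 + 3 i} \approx -27.564 - 6.9072 i$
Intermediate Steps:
$L{\left(j \right)} = 2 + \sqrt{-5 + j}$ ($L{\left(j \right)} = 2 + \sqrt{j - 5} = 2 + \sqrt{-5 + j}$)
$B = \sqrt{9 + 3 i}$ ($B = \sqrt{7 + \left(2 + \sqrt{-5 - 4}\right)} = \sqrt{7 + \left(2 + \sqrt{-9}\right)} = \sqrt{7 + \left(2 + 3 i\right)} = \sqrt{9 + 3 i} \approx 3.0403 + 0.49337 i$)
$15 + B \left(-14\right) = 15 + \sqrt{9 + 3 i} \left(-14\right) = 15 - 14 \sqrt{9 + 3 i}$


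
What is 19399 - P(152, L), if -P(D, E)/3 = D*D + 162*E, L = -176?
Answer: 3175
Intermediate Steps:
P(D, E) = -486*E - 3*D² (P(D, E) = -3*(D*D + 162*E) = -3*(D² + 162*E) = -486*E - 3*D²)
19399 - P(152, L) = 19399 - (-486*(-176) - 3*152²) = 19399 - (85536 - 3*23104) = 19399 - (85536 - 69312) = 19399 - 1*16224 = 19399 - 16224 = 3175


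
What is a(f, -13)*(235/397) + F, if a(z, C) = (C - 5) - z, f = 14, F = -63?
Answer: -32531/397 ≈ -81.942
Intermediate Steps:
a(z, C) = -5 + C - z (a(z, C) = (-5 + C) - z = -5 + C - z)
a(f, -13)*(235/397) + F = (-5 - 13 - 1*14)*(235/397) - 63 = (-5 - 13 - 14)*(235*(1/397)) - 63 = -32*235/397 - 63 = -7520/397 - 63 = -32531/397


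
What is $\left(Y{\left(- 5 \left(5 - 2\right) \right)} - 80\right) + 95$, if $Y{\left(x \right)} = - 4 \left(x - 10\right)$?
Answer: $115$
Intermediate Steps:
$Y{\left(x \right)} = 40 - 4 x$ ($Y{\left(x \right)} = - 4 \left(-10 + x\right) = 40 - 4 x$)
$\left(Y{\left(- 5 \left(5 - 2\right) \right)} - 80\right) + 95 = \left(\left(40 - 4 \left(- 5 \left(5 - 2\right)\right)\right) - 80\right) + 95 = \left(\left(40 - 4 \left(\left(-5\right) 3\right)\right) - 80\right) + 95 = \left(\left(40 - -60\right) - 80\right) + 95 = \left(\left(40 + 60\right) - 80\right) + 95 = \left(100 - 80\right) + 95 = 20 + 95 = 115$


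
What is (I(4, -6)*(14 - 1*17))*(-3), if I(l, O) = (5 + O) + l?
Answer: 27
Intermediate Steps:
I(l, O) = 5 + O + l
(I(4, -6)*(14 - 1*17))*(-3) = ((5 - 6 + 4)*(14 - 1*17))*(-3) = (3*(14 - 17))*(-3) = (3*(-3))*(-3) = -9*(-3) = 27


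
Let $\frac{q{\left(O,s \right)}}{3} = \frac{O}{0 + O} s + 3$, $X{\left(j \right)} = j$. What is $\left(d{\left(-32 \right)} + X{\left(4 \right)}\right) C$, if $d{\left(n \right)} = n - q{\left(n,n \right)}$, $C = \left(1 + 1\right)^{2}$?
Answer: $236$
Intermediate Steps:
$q{\left(O,s \right)} = 9 + 3 s$ ($q{\left(O,s \right)} = 3 \left(\frac{O}{0 + O} s + 3\right) = 3 \left(\frac{O}{O} s + 3\right) = 3 \left(1 s + 3\right) = 3 \left(s + 3\right) = 3 \left(3 + s\right) = 9 + 3 s$)
$C = 4$ ($C = 2^{2} = 4$)
$d{\left(n \right)} = -9 - 2 n$ ($d{\left(n \right)} = n - \left(9 + 3 n\right) = -9 - 2 n$)
$\left(d{\left(-32 \right)} + X{\left(4 \right)}\right) C = \left(\left(-9 - -64\right) + 4\right) 4 = \left(\left(-9 + 64\right) + 4\right) 4 = \left(55 + 4\right) 4 = 59 \cdot 4 = 236$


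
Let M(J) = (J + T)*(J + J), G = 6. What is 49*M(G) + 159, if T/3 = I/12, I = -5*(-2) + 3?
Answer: 5598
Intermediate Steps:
I = 13 (I = 10 + 3 = 13)
T = 13/4 (T = 3*(13/12) = 13/4 ≈ 3.2500)
M(J) = 2*J*(13/4 + J) (M(J) = (J + 13/4)*(J + J) = (13/4 + J)*(2*J) = 2*J*(13/4 + J))
49*M(G) + 159 = 49*((½)*6*(13 + 4*6)) + 159 = 49*((½)*6*(13 + 24)) + 159 = 49*((½)*6*37) + 159 = 49*111 + 159 = 5439 + 159 = 5598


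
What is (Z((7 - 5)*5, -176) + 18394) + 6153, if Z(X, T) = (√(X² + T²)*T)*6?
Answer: 24547 - 2112*√7769 ≈ -1.6161e+5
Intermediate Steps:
Z(X, T) = 6*T*√(T² + X²) (Z(X, T) = (√(T² + X²)*T)*6 = (T*√(T² + X²))*6 = 6*T*√(T² + X²))
(Z((7 - 5)*5, -176) + 18394) + 6153 = (6*(-176)*√((-176)² + ((7 - 5)*5)²) + 18394) + 6153 = (6*(-176)*√(30976 + (2*5)²) + 18394) + 6153 = (6*(-176)*√(30976 + 10²) + 18394) + 6153 = (6*(-176)*√(30976 + 100) + 18394) + 6153 = (6*(-176)*√31076 + 18394) + 6153 = (6*(-176)*(2*√7769) + 18394) + 6153 = (-2112*√7769 + 18394) + 6153 = (18394 - 2112*√7769) + 6153 = 24547 - 2112*√7769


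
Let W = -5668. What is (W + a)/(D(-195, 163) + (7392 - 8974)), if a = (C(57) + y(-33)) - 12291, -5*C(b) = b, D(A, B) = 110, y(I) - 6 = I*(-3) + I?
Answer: 22373/1840 ≈ 12.159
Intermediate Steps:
y(I) = 6 - 2*I (y(I) = 6 + (I*(-3) + I) = 6 + (-3*I + I) = 6 - 2*I)
C(b) = -b/5
a = -61152/5 (a = (-⅕*57 + (6 - 2*(-33))) - 12291 = (-57/5 + (6 + 66)) - 12291 = (-57/5 + 72) - 12291 = 303/5 - 12291 = -61152/5 ≈ -12230.)
(W + a)/(D(-195, 163) + (7392 - 8974)) = (-5668 - 61152/5)/(110 + (7392 - 8974)) = -89492/(5*(110 - 1582)) = -89492/5/(-1472) = -89492/5*(-1/1472) = 22373/1840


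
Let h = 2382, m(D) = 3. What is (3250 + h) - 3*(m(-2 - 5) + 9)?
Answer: 5596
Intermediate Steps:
(3250 + h) - 3*(m(-2 - 5) + 9) = (3250 + 2382) - 3*(3 + 9) = 5632 - 3*12 = 5632 - 36 = 5596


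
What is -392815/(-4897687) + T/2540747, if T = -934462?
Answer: -3578658856589/12443783552189 ≈ -0.28759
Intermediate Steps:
-392815/(-4897687) + T/2540747 = -392815/(-4897687) - 934462/2540747 = -392815*(-1/4897687) - 934462*1/2540747 = 392815/4897687 - 934462/2540747 = -3578658856589/12443783552189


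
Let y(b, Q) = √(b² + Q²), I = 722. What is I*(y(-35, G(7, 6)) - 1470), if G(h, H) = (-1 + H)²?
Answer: -1061340 + 3610*√74 ≈ -1.0303e+6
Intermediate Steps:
y(b, Q) = √(Q² + b²)
I*(y(-35, G(7, 6)) - 1470) = 722*(√(((-1 + 6)²)² + (-35)²) - 1470) = 722*(√((5²)² + 1225) - 1470) = 722*(√(25² + 1225) - 1470) = 722*(√(625 + 1225) - 1470) = 722*(√1850 - 1470) = 722*(5*√74 - 1470) = 722*(-1470 + 5*√74) = -1061340 + 3610*√74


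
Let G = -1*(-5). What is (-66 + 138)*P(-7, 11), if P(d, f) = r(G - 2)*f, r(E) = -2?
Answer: -1584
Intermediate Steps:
G = 5
P(d, f) = -2*f
(-66 + 138)*P(-7, 11) = (-66 + 138)*(-2*11) = 72*(-22) = -1584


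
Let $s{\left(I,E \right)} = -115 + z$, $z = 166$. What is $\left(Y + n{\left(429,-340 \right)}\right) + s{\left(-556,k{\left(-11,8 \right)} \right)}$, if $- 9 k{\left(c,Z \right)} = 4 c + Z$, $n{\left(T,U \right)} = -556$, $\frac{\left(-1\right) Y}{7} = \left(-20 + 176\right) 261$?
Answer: $-285517$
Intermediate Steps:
$Y = -285012$ ($Y = - 7 \left(-20 + 176\right) 261 = - 7 \cdot 156 \cdot 261 = \left(-7\right) 40716 = -285012$)
$k{\left(c,Z \right)} = - \frac{4 c}{9} - \frac{Z}{9}$ ($k{\left(c,Z \right)} = - \frac{4 c + Z}{9} = - \frac{Z + 4 c}{9} = - \frac{4 c}{9} - \frac{Z}{9}$)
$s{\left(I,E \right)} = 51$ ($s{\left(I,E \right)} = -115 + 166 = 51$)
$\left(Y + n{\left(429,-340 \right)}\right) + s{\left(-556,k{\left(-11,8 \right)} \right)} = \left(-285012 - 556\right) + 51 = -285568 + 51 = -285517$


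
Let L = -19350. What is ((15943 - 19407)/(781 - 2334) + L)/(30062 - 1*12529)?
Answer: -30047086/27228749 ≈ -1.1035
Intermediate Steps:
((15943 - 19407)/(781 - 2334) + L)/(30062 - 1*12529) = ((15943 - 19407)/(781 - 2334) - 19350)/(30062 - 1*12529) = (-3464/(-1553) - 19350)/(30062 - 12529) = (-3464*(-1/1553) - 19350)/17533 = (3464/1553 - 19350)*(1/17533) = -30047086/1553*1/17533 = -30047086/27228749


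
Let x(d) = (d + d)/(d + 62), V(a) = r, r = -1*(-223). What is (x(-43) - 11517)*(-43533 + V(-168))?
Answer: 9480948790/19 ≈ 4.9900e+8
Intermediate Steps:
r = 223
V(a) = 223
x(d) = 2*d/(62 + d) (x(d) = (2*d)/(62 + d) = 2*d/(62 + d))
(x(-43) - 11517)*(-43533 + V(-168)) = (2*(-43)/(62 - 43) - 11517)*(-43533 + 223) = (2*(-43)/19 - 11517)*(-43310) = (2*(-43)*(1/19) - 11517)*(-43310) = (-86/19 - 11517)*(-43310) = -218909/19*(-43310) = 9480948790/19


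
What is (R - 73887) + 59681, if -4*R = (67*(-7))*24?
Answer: -11392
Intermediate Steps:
R = 2814 (R = -67*(-7)*24/4 = -(-469)*24/4 = -1/4*(-11256) = 2814)
(R - 73887) + 59681 = (2814 - 73887) + 59681 = -71073 + 59681 = -11392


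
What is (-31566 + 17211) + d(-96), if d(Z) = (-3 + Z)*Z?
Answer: -4851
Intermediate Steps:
d(Z) = Z*(-3 + Z)
(-31566 + 17211) + d(-96) = (-31566 + 17211) - 96*(-3 - 96) = -14355 - 96*(-99) = -14355 + 9504 = -4851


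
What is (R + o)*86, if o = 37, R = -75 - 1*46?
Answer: -7224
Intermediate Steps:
R = -121 (R = -75 - 46 = -121)
(R + o)*86 = (-121 + 37)*86 = -84*86 = -7224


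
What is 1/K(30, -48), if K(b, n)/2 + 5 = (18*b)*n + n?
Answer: -1/51946 ≈ -1.9251e-5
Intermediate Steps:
K(b, n) = -10 + 2*n + 36*b*n (K(b, n) = -10 + 2*((18*b)*n + n) = -10 + 2*(18*b*n + n) = -10 + 2*(n + 18*b*n) = -10 + (2*n + 36*b*n) = -10 + 2*n + 36*b*n)
1/K(30, -48) = 1/(-10 + 2*(-48) + 36*30*(-48)) = 1/(-10 - 96 - 51840) = 1/(-51946) = -1/51946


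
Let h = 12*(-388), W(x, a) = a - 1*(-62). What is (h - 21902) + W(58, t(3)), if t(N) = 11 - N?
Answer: -26488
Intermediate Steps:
W(x, a) = 62 + a (W(x, a) = a + 62 = 62 + a)
h = -4656
(h - 21902) + W(58, t(3)) = (-4656 - 21902) + (62 + (11 - 1*3)) = -26558 + (62 + (11 - 3)) = -26558 + (62 + 8) = -26558 + 70 = -26488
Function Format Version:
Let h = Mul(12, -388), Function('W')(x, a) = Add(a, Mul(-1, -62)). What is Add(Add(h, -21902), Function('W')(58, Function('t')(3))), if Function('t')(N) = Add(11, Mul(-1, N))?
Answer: -26488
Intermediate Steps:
Function('W')(x, a) = Add(62, a) (Function('W')(x, a) = Add(a, 62) = Add(62, a))
h = -4656
Add(Add(h, -21902), Function('W')(58, Function('t')(3))) = Add(Add(-4656, -21902), Add(62, Add(11, Mul(-1, 3)))) = Add(-26558, Add(62, Add(11, -3))) = Add(-26558, Add(62, 8)) = Add(-26558, 70) = -26488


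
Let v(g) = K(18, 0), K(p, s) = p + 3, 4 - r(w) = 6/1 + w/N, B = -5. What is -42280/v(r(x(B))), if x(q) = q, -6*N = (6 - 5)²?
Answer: -6040/3 ≈ -2013.3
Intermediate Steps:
N = -⅙ (N = -(6 - 5)²/6 = -⅙*1² = -⅙*1 = -⅙ ≈ -0.16667)
r(w) = -2 + 6*w (r(w) = 4 - (6/1 + w/(-⅙)) = 4 - (6*1 + w*(-6)) = 4 - (6 - 6*w) = 4 + (-6 + 6*w) = -2 + 6*w)
K(p, s) = 3 + p
v(g) = 21 (v(g) = 3 + 18 = 21)
-42280/v(r(x(B))) = -42280/21 = -42280*1/21 = -6040/3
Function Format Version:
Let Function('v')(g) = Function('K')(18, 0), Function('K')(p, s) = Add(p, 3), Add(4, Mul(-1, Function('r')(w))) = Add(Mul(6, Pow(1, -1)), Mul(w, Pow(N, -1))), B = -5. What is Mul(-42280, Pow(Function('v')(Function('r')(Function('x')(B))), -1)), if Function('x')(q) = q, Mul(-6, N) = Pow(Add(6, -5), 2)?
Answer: Rational(-6040, 3) ≈ -2013.3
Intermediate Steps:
N = Rational(-1, 6) (N = Mul(Rational(-1, 6), Pow(Add(6, -5), 2)) = Mul(Rational(-1, 6), Pow(1, 2)) = Mul(Rational(-1, 6), 1) = Rational(-1, 6) ≈ -0.16667)
Function('r')(w) = Add(-2, Mul(6, w)) (Function('r')(w) = Add(4, Mul(-1, Add(Mul(6, Pow(1, -1)), Mul(w, Pow(Rational(-1, 6), -1))))) = Add(4, Mul(-1, Add(Mul(6, 1), Mul(w, -6)))) = Add(4, Mul(-1, Add(6, Mul(-6, w)))) = Add(4, Add(-6, Mul(6, w))) = Add(-2, Mul(6, w)))
Function('K')(p, s) = Add(3, p)
Function('v')(g) = 21 (Function('v')(g) = Add(3, 18) = 21)
Mul(-42280, Pow(Function('v')(Function('r')(Function('x')(B))), -1)) = Mul(-42280, Pow(21, -1)) = Mul(-42280, Rational(1, 21)) = Rational(-6040, 3)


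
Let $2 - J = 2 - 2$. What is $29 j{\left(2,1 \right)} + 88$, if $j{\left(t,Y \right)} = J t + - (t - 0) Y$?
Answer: $146$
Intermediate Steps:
$J = 2$ ($J = 2 - \left(2 - 2\right) = 2 - 0 = 2 + 0 = 2$)
$j{\left(t,Y \right)} = 2 t - Y t$ ($j{\left(t,Y \right)} = 2 t + - (t - 0) Y = 2 t + - (t + 0) Y = 2 t + - t Y = 2 t - Y t$)
$29 j{\left(2,1 \right)} + 88 = 29 \cdot 2 \left(2 - 1\right) + 88 = 29 \cdot 2 \cdot 1 + 88 = 29 \cdot 2 + 88 = 58 + 88 = 146$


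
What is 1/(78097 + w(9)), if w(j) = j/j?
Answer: 1/78098 ≈ 1.2804e-5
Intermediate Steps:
w(j) = 1
1/(78097 + w(9)) = 1/(78097 + 1) = 1/78098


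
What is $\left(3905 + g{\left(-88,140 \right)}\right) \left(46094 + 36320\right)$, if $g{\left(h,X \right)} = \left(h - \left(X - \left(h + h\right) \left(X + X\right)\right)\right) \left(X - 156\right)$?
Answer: $65604263662$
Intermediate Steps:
$g{\left(h,X \right)} = \left(-156 + X\right) \left(h - X + 4 X h\right)$ ($g{\left(h,X \right)} = \left(h - \left(X - 2 h 2 X\right)\right) \left(-156 + X\right) = \left(h + \left(4 X h - X\right)\right) \left(-156 + X\right) = \left(h + \left(- X + 4 X h\right)\right) \left(-156 + X\right) = \left(h - X + 4 X h\right) \left(-156 + X\right) = \left(-156 + X\right) \left(h - X + 4 X h\right)$)
$\left(3905 + g{\left(-88,140 \right)}\right) \left(46094 + 36320\right) = \left(3905 - \left(-15968 - 7675360 + 6899200\right)\right) \left(46094 + 36320\right) = \left(3905 + \left(\left(-1\right) 19600 + 13728 + 21840 + 7675360 + 4 \left(-88\right) 19600\right)\right) 82414 = \left(3905 + \left(-19600 + 13728 + 21840 + 7675360 - 6899200\right)\right) 82414 = \left(3905 + 792128\right) 82414 = 796033 \cdot 82414 = 65604263662$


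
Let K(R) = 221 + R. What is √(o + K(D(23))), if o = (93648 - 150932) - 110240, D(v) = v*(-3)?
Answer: 2*I*√41843 ≈ 409.11*I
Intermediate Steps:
D(v) = -3*v
o = -167524 (o = -57284 - 110240 = -167524)
√(o + K(D(23))) = √(-167524 + (221 - 3*23)) = √(-167524 + (221 - 69)) = √(-167524 + 152) = √(-167372) = 2*I*√41843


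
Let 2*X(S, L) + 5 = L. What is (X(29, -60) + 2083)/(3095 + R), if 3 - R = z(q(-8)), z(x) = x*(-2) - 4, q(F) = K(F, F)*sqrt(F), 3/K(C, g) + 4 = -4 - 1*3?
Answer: 85515419/129367908 + 15037*I*sqrt(2)/64683954 ≈ 0.66103 + 0.00032876*I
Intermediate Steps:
K(C, g) = -3/11 (K(C, g) = 3/(-4 + (-4 - 1*3)) = 3/(-4 + (-4 - 3)) = 3/(-4 - 7) = 3/(-11) = 3*(-1/11) = -3/11)
X(S, L) = -5/2 + L/2
q(F) = -3*sqrt(F)/11
z(x) = -4 - 2*x (z(x) = -2*x - 4 = -4 - 2*x)
R = 7 - 12*I*sqrt(2)/11 (R = 3 - (-4 - (-6)*sqrt(-8)/11) = 3 - (-4 - (-6)*2*I*sqrt(2)/11) = 3 - (-4 - (-12)*I*sqrt(2)/11) = 3 - (-4 + 12*I*sqrt(2)/11) = 3 + (4 - 12*I*sqrt(2)/11) = 7 - 12*I*sqrt(2)/11 ≈ 7.0 - 1.5428*I)
(X(29, -60) + 2083)/(3095 + R) = ((-5/2 + (1/2)*(-60)) + 2083)/(3095 + (7 - 12*I*sqrt(2)/11)) = ((-5/2 - 30) + 2083)/(3102 - 12*I*sqrt(2)/11) = (-65/2 + 2083)/(3102 - 12*I*sqrt(2)/11) = 4101/(2*(3102 - 12*I*sqrt(2)/11))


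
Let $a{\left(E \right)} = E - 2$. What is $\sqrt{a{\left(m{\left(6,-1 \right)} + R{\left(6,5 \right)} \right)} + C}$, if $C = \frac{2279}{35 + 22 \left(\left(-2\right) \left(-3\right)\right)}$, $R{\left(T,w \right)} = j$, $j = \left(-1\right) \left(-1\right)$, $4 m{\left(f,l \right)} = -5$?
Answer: $\frac{\sqrt{1271371}}{334} \approx 3.3759$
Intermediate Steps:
$m{\left(f,l \right)} = - \frac{5}{4}$ ($m{\left(f,l \right)} = \frac{1}{4} \left(-5\right) = - \frac{5}{4}$)
$j = 1$
$R{\left(T,w \right)} = 1$
$a{\left(E \right)} = -2 + E$ ($a{\left(E \right)} = E - 2 = -2 + E$)
$C = \frac{2279}{167}$ ($C = \frac{2279}{35 + 22 \cdot 6} = \frac{2279}{35 + 132} = \frac{2279}{167} \approx 13.647$)
$\sqrt{a{\left(m{\left(6,-1 \right)} + R{\left(6,5 \right)} \right)} + C} = \sqrt{\left(-2 + \left(- \frac{5}{4} + 1\right)\right) + \frac{2279}{167}} = \sqrt{\left(-2 - \frac{1}{4}\right) + \frac{2279}{167}} = \sqrt{- \frac{9}{4} + \frac{2279}{167}} = \sqrt{\frac{7613}{668}} = \frac{\sqrt{1271371}}{334}$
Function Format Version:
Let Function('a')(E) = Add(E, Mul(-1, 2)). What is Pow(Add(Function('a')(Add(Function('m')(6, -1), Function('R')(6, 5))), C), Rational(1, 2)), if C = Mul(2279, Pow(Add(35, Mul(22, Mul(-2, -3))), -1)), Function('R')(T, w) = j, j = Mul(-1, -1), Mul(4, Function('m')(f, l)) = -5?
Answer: Mul(Rational(1, 334), Pow(1271371, Rational(1, 2))) ≈ 3.3759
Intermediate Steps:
Function('m')(f, l) = Rational(-5, 4) (Function('m')(f, l) = Mul(Rational(1, 4), -5) = Rational(-5, 4))
j = 1
Function('R')(T, w) = 1
Function('a')(E) = Add(-2, E) (Function('a')(E) = Add(E, -2) = Add(-2, E))
C = Rational(2279, 167) (C = Mul(2279, Pow(Add(35, Mul(22, 6)), -1)) = Mul(2279, Pow(Add(35, 132), -1)) = Mul(2279, Pow(167, -1)) = Mul(2279, Rational(1, 167)) = Rational(2279, 167) ≈ 13.647)
Pow(Add(Function('a')(Add(Function('m')(6, -1), Function('R')(6, 5))), C), Rational(1, 2)) = Pow(Add(Add(-2, Add(Rational(-5, 4), 1)), Rational(2279, 167)), Rational(1, 2)) = Pow(Add(Add(-2, Rational(-1, 4)), Rational(2279, 167)), Rational(1, 2)) = Pow(Add(Rational(-9, 4), Rational(2279, 167)), Rational(1, 2)) = Pow(Rational(7613, 668), Rational(1, 2)) = Mul(Rational(1, 334), Pow(1271371, Rational(1, 2)))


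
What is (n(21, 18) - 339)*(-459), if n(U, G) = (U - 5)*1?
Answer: 148257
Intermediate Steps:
n(U, G) = -5 + U (n(U, G) = (-5 + U)*1 = -5 + U)
(n(21, 18) - 339)*(-459) = ((-5 + 21) - 339)*(-459) = (16 - 339)*(-459) = -323*(-459) = 148257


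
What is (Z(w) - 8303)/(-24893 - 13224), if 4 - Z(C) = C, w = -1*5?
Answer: 8294/38117 ≈ 0.21759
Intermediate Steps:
w = -5
Z(C) = 4 - C
(Z(w) - 8303)/(-24893 - 13224) = ((4 - 1*(-5)) - 8303)/(-24893 - 13224) = ((4 + 5) - 8303)/(-38117) = (9 - 8303)*(-1/38117) = -8294*(-1/38117) = 8294/38117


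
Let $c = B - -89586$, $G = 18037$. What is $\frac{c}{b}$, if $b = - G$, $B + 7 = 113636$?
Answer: $- \frac{203215}{18037} \approx -11.267$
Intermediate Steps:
$B = 113629$ ($B = -7 + 113636 = 113629$)
$b = -18037$ ($b = \left(-1\right) 18037 = -18037$)
$c = 203215$ ($c = 113629 - -89586 = 113629 + 89586 = 203215$)
$\frac{c}{b} = \frac{203215}{-18037} = 203215 \left(- \frac{1}{18037}\right) = - \frac{203215}{18037}$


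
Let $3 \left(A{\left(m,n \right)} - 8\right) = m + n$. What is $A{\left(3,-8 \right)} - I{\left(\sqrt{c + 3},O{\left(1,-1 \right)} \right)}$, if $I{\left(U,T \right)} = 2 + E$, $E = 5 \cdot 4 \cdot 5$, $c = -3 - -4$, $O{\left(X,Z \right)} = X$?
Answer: $- \frac{287}{3} \approx -95.667$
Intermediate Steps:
$c = 1$ ($c = -3 + 4 = 1$)
$E = 100$ ($E = 20 \cdot 5 = 100$)
$A{\left(m,n \right)} = 8 + \frac{m}{3} + \frac{n}{3}$ ($A{\left(m,n \right)} = 8 + \frac{m + n}{3} = 8 + \left(\frac{m}{3} + \frac{n}{3}\right) = 8 + \frac{m}{3} + \frac{n}{3}$)
$I{\left(U,T \right)} = 102$ ($I{\left(U,T \right)} = 2 + 100 = 102$)
$A{\left(3,-8 \right)} - I{\left(\sqrt{c + 3},O{\left(1,-1 \right)} \right)} = \left(8 + \frac{1}{3} \cdot 3 + \frac{1}{3} \left(-8\right)\right) - 102 = \left(8 + 1 - \frac{8}{3}\right) - 102 = \frac{19}{3} - 102 = - \frac{287}{3}$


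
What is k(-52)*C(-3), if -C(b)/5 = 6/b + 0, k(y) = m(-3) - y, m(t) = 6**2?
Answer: 880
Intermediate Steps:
m(t) = 36
k(y) = 36 - y
C(b) = -30/b (C(b) = -5*(6/b + 0) = -30/b)
k(-52)*C(-3) = (36 - 1*(-52))*(-30/(-3)) = (36 + 52)*(-30*(-1/3)) = 88*10 = 880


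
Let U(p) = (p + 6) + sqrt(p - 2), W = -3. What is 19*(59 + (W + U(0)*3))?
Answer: 1406 + 57*I*sqrt(2) ≈ 1406.0 + 80.61*I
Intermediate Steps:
U(p) = 6 + p + sqrt(-2 + p) (U(p) = (6 + p) + sqrt(-2 + p) = 6 + p + sqrt(-2 + p))
19*(59 + (W + U(0)*3)) = 19*(59 + (-3 + (6 + 0 + sqrt(-2 + 0))*3)) = 19*(59 + (-3 + (6 + 0 + sqrt(-2))*3)) = 19*(59 + (-3 + (6 + 0 + I*sqrt(2))*3)) = 19*(59 + (-3 + (6 + I*sqrt(2))*3)) = 19*(59 + (-3 + (18 + 3*I*sqrt(2)))) = 19*(59 + (15 + 3*I*sqrt(2))) = 19*(74 + 3*I*sqrt(2)) = 1406 + 57*I*sqrt(2)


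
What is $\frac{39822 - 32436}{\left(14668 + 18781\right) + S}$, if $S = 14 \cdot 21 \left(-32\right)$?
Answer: $\frac{7386}{24041} \approx 0.30723$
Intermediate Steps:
$S = -9408$ ($S = 294 \left(-32\right) = -9408$)
$\frac{39822 - 32436}{\left(14668 + 18781\right) + S} = \frac{39822 - 32436}{\left(14668 + 18781\right) - 9408} = \frac{7386}{33449 - 9408} = \frac{7386}{24041}$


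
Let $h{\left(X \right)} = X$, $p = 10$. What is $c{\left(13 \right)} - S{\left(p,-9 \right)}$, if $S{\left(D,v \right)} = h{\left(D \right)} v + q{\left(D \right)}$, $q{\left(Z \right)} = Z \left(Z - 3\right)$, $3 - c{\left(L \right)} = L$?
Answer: $10$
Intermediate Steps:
$c{\left(L \right)} = 3 - L$
$q{\left(Z \right)} = Z \left(-3 + Z\right)$
$S{\left(D,v \right)} = D v + D \left(-3 + D\right)$
$c{\left(13 \right)} - S{\left(p,-9 \right)} = \left(3 - 13\right) - 10 \left(-3 + 10 - 9\right) = \left(3 - 13\right) - 10 \left(-2\right) = -10 - -20 = -10 + 20 = 10$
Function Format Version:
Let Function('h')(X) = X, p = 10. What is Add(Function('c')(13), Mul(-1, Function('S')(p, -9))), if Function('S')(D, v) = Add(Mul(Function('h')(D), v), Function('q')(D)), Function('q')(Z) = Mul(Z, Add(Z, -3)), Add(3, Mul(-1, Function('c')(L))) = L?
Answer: 10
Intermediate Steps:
Function('c')(L) = Add(3, Mul(-1, L))
Function('q')(Z) = Mul(Z, Add(-3, Z))
Function('S')(D, v) = Add(Mul(D, v), Mul(D, Add(-3, D)))
Add(Function('c')(13), Mul(-1, Function('S')(p, -9))) = Add(Add(3, Mul(-1, 13)), Mul(-1, Mul(10, Add(-3, 10, -9)))) = Add(Add(3, -13), Mul(-1, Mul(10, -2))) = Add(-10, Mul(-1, -20)) = Add(-10, 20) = 10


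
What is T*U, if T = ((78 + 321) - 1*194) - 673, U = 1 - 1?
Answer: 0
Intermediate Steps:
U = 0
T = -468 (T = (399 - 194) - 673 = 205 - 673 = -468)
T*U = -468*0 = 0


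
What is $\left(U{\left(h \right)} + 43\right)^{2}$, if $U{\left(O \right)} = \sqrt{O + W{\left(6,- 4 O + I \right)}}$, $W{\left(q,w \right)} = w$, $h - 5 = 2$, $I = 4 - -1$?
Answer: $1833 + 344 i \approx 1833.0 + 344.0 i$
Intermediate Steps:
$I = 5$ ($I = 4 + 1 = 5$)
$h = 7$ ($h = 5 + 2 = 7$)
$U{\left(O \right)} = \sqrt{5 - 3 O}$ ($U{\left(O \right)} = \sqrt{O - \left(-5 + 4 O\right)} = \sqrt{5 - 3 O}$)
$\left(U{\left(h \right)} + 43\right)^{2} = \left(\sqrt{5 - 21} + 43\right)^{2} = \left(\sqrt{-16} + 43\right)^{2} = \left(4 i + 43\right)^{2} = \left(43 + 4 i\right)^{2}$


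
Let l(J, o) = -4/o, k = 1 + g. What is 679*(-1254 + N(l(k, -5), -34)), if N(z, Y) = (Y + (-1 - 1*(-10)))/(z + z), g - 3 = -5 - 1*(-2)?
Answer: -6896603/8 ≈ -8.6208e+5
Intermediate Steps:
g = 0 (g = 3 + (-5 - 1*(-2)) = 3 + (-5 + 2) = 3 - 3 = 0)
k = 1 (k = 1 + 0 = 1)
N(z, Y) = (9 + Y)/(2*z) (N(z, Y) = (Y + (-1 + 10))/((2*z)) = (Y + 9)*(1/(2*z)) = (9 + Y)*(1/(2*z)) = (9 + Y)/(2*z))
679*(-1254 + N(l(k, -5), -34)) = 679*(-1254 + (9 - 34)/(2*((-4/(-5))))) = 679*(-1254 + (½)*(-25)/(-4*(-⅕))) = 679*(-1254 + (½)*(-25)/(⅘)) = 679*(-1254 + (½)*(5/4)*(-25)) = 679*(-1254 - 125/8) = 679*(-10157/8) = -6896603/8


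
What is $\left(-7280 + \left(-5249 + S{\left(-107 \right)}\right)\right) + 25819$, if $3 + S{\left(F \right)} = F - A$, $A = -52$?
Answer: $13232$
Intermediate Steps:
$S{\left(F \right)} = 49 + F$ ($S{\left(F \right)} = -3 + \left(F - -52\right) = -3 + \left(F + 52\right) = -3 + \left(52 + F\right) = 49 + F$)
$\left(-7280 + \left(-5249 + S{\left(-107 \right)}\right)\right) + 25819 = \left(-7280 + \left(-5249 + \left(49 - 107\right)\right)\right) + 25819 = \left(-7280 - 5307\right) + 25819 = -12587 + 25819 = 13232$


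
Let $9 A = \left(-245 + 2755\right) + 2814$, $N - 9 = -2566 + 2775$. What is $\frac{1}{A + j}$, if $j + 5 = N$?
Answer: $\frac{9}{7241} \approx 0.0012429$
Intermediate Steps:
$N = 218$ ($N = 9 + \left(-2566 + 2775\right) = 9 + 209 = 218$)
$j = 213$ ($j = -5 + 218 = 213$)
$A = \frac{5324}{9}$ ($A = \frac{\left(-245 + 2755\right) + 2814}{9} = \frac{2510 + 2814}{9} = \frac{1}{9} \cdot 5324 = \frac{5324}{9} \approx 591.56$)
$\frac{1}{A + j} = \frac{1}{\frac{5324}{9} + 213} = \frac{1}{\frac{7241}{9}} = \frac{9}{7241}$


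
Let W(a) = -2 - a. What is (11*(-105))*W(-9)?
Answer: -8085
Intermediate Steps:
(11*(-105))*W(-9) = (11*(-105))*(-2 - 1*(-9)) = -1155*(-2 + 9) = -1155*7 = -8085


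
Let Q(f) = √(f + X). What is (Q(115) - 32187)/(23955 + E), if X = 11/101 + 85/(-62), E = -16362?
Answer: -10729/2531 + √4459965474/47547366 ≈ -4.2376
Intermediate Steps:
X = -7903/6262 (X = 11*(1/101) + 85*(-1/62) = 11/101 - 85/62 = -7903/6262 ≈ -1.2621)
Q(f) = √(-7903/6262 + f) (Q(f) = √(f - 7903/6262) = √(-7903/6262 + f))
(Q(115) - 32187)/(23955 + E) = (√(-49488586 + 39212644*115)/6262 - 32187)/(23955 - 16362) = (√(-49488586 + 4509454060)/6262 - 32187)/7593 = (√4459965474/6262 - 32187)*(1/7593) = (-32187 + √4459965474/6262)*(1/7593) = -10729/2531 + √4459965474/47547366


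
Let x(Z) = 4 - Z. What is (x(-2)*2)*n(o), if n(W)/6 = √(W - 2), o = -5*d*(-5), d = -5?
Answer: 72*I*√127 ≈ 811.4*I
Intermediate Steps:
o = -125 (o = -5*(-5)*(-5) = 25*(-5) = -125)
n(W) = 6*√(-2 + W) (n(W) = 6*√(W - 2) = 6*√(-2 + W))
(x(-2)*2)*n(o) = ((4 - 1*(-2))*2)*(6*√(-2 - 125)) = ((4 + 2)*2)*(6*√(-127)) = (6*2)*(6*(I*√127)) = 12*(6*I*√127) = 72*I*√127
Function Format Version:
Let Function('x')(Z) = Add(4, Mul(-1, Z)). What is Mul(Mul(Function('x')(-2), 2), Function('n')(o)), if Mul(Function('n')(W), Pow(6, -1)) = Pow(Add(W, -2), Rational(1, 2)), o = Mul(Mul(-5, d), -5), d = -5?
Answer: Mul(72, I, Pow(127, Rational(1, 2))) ≈ Mul(811.40, I)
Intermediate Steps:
o = -125 (o = Mul(Mul(-5, -5), -5) = Mul(25, -5) = -125)
Function('n')(W) = Mul(6, Pow(Add(-2, W), Rational(1, 2))) (Function('n')(W) = Mul(6, Pow(Add(W, -2), Rational(1, 2))) = Mul(6, Pow(Add(-2, W), Rational(1, 2))))
Mul(Mul(Function('x')(-2), 2), Function('n')(o)) = Mul(Mul(Add(4, Mul(-1, -2)), 2), Mul(6, Pow(Add(-2, -125), Rational(1, 2)))) = Mul(Mul(Add(4, 2), 2), Mul(6, Pow(-127, Rational(1, 2)))) = Mul(Mul(6, 2), Mul(6, Mul(I, Pow(127, Rational(1, 2))))) = Mul(12, Mul(6, I, Pow(127, Rational(1, 2)))) = Mul(72, I, Pow(127, Rational(1, 2)))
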